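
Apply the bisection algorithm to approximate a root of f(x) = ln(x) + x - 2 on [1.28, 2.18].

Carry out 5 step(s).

f(x) = ln(x) + x - 2
Initial interval: [1.28, 2.18]

Iteration 1:
  c_1 = (1.280000 + 2.180000)/2 = 1.730000
  f(c_1) = f(1.730000) = 0.278121
  f(a) × f(c) < 0, new interval: [1.280000, 1.730000]
Iteration 2:
  c_2 = (1.280000 + 1.730000)/2 = 1.505000
  f(c_2) = f(1.505000) = -0.086207
  f(a) × f(c) ≥ 0, new interval: [1.505000, 1.730000]
Iteration 3:
  c_3 = (1.505000 + 1.730000)/2 = 1.617500
  f(c_3) = f(1.617500) = 0.098382
  f(a) × f(c) < 0, new interval: [1.505000, 1.617500]
Iteration 4:
  c_4 = (1.505000 + 1.617500)/2 = 1.561250
  f(c_4) = f(1.561250) = 0.006737
  f(a) × f(c) < 0, new interval: [1.505000, 1.561250]
Iteration 5:
  c_5 = (1.505000 + 1.561250)/2 = 1.533125
  f(c_5) = f(1.533125) = -0.039567
  f(a) × f(c) ≥ 0, new interval: [1.533125, 1.561250]

After 5 iteration(s), the approximation is c_5 = 1.533125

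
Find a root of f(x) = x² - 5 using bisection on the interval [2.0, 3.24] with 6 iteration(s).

f(x) = x² - 5
Initial interval: [2.0, 3.24]

Iteration 1:
  c_1 = (2.000000 + 3.240000)/2 = 2.620000
  f(c_1) = f(2.620000) = 1.864400
  f(a) × f(c) < 0, new interval: [2.000000, 2.620000]
Iteration 2:
  c_2 = (2.000000 + 2.620000)/2 = 2.310000
  f(c_2) = f(2.310000) = 0.336100
  f(a) × f(c) < 0, new interval: [2.000000, 2.310000]
Iteration 3:
  c_3 = (2.000000 + 2.310000)/2 = 2.155000
  f(c_3) = f(2.155000) = -0.355975
  f(a) × f(c) ≥ 0, new interval: [2.155000, 2.310000]
Iteration 4:
  c_4 = (2.155000 + 2.310000)/2 = 2.232500
  f(c_4) = f(2.232500) = -0.015944
  f(a) × f(c) ≥ 0, new interval: [2.232500, 2.310000]
Iteration 5:
  c_5 = (2.232500 + 2.310000)/2 = 2.271250
  f(c_5) = f(2.271250) = 0.158577
  f(a) × f(c) < 0, new interval: [2.232500, 2.271250]
Iteration 6:
  c_6 = (2.232500 + 2.271250)/2 = 2.251875
  f(c_6) = f(2.251875) = 0.070941
  f(a) × f(c) < 0, new interval: [2.232500, 2.251875]

After 6 iteration(s), the approximation is c_6 = 2.251875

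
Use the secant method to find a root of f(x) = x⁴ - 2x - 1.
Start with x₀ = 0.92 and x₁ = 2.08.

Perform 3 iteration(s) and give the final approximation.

f(x) = x⁴ - 2x - 1
x₀ = 0.92, x₁ = 2.08

Secant formula: x_{n+1} = x_n - f(x_n)(x_n - x_{n-1})/(f(x_n) - f(x_{n-1}))

Iteration 1:
  f(0.920000) = -2.123607
  f(2.080000) = 13.557737
  x_2 = 2.080000 - 13.557737×(2.080000 - 0.920000)/(13.557737 - (-2.123607))
       = 1.077090
Iteration 2:
  f(2.080000) = 13.557737
  f(1.077090) = -1.808295
  x_3 = 1.077090 - (-1.808295)×(1.077090 - 2.080000)/(-1.808295 - 13.557737)
       = 1.195114
Iteration 3:
  f(1.077090) = -1.808295
  f(1.195114) = -1.350195
  x_4 = 1.195114 - (-1.350195)×(1.195114 - 1.077090)/(-1.350195 - (-1.808295))
       = 1.542975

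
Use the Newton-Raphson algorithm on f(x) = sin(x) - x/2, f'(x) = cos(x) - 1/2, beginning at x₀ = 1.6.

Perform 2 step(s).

f(x) = sin(x) - x/2
f'(x) = cos(x) - 1/2
x₀ = 1.6

Newton-Raphson formula: x_{n+1} = x_n - f(x_n)/f'(x_n)

Iteration 1:
  f(1.600000) = 0.199574
  f'(1.600000) = -0.529200
  x_1 = 1.600000 - 0.199574/(-0.529200) = 1.977124
Iteration 2:
  f(1.977124) = -0.069983
  f'(1.977124) = -0.895238
  x_2 = 1.977124 - (-0.069983)/(-0.895238) = 1.898951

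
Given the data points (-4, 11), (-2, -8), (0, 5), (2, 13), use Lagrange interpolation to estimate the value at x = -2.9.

Lagrange interpolation formula:
P(x) = Σ yᵢ × Lᵢ(x)
where Lᵢ(x) = Π_{j≠i} (x - xⱼ)/(xᵢ - xⱼ)

L_0(-2.9) = (-2.9 - (-2))/(-4 - (-2)) × (-2.9 - 0)/(-4 - 0) × (-2.9 - 2)/(-4 - 2) = 0.266437
L_1(-2.9) = (-2.9 - (-4))/(-2 - (-4)) × (-2.9 - 0)/(-2 - 0) × (-2.9 - 2)/(-2 - 2) = 0.976938
L_2(-2.9) = (-2.9 - (-4))/(0 - (-4)) × (-2.9 - (-2))/(0 - (-2)) × (-2.9 - 2)/(0 - 2) = -0.303187
L_3(-2.9) = (-2.9 - (-4))/(2 - (-4)) × (-2.9 - (-2))/(2 - (-2)) × (-2.9 - 0)/(2 - 0) = 0.059812

P(-2.9) = 11×L_0(-2.9) + (-8)×L_1(-2.9) + 5×L_2(-2.9) + 13×L_3(-2.9)
P(-2.9) = -5.623062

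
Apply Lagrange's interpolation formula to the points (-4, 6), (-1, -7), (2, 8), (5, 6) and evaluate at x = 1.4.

Lagrange interpolation formula:
P(x) = Σ yᵢ × Lᵢ(x)
where Lᵢ(x) = Π_{j≠i} (x - xⱼ)/(xᵢ - xⱼ)

L_0(1.4) = (1.4 - (-1))/(-4 - (-1)) × (1.4 - 2)/(-4 - 2) × (1.4 - 5)/(-4 - 5) = -0.032000
L_1(1.4) = (1.4 - (-4))/(-1 - (-4)) × (1.4 - 2)/(-1 - 2) × (1.4 - 5)/(-1 - 5) = 0.216000
L_2(1.4) = (1.4 - (-4))/(2 - (-4)) × (1.4 - (-1))/(2 - (-1)) × (1.4 - 5)/(2 - 5) = 0.864000
L_3(1.4) = (1.4 - (-4))/(5 - (-4)) × (1.4 - (-1))/(5 - (-1)) × (1.4 - 2)/(5 - 2) = -0.048000

P(1.4) = 6×L_0(1.4) + (-7)×L_1(1.4) + 8×L_2(1.4) + 6×L_3(1.4)
P(1.4) = 4.920000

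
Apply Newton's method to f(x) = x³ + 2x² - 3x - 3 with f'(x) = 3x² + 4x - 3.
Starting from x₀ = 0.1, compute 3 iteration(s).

f(x) = x³ + 2x² - 3x - 3
f'(x) = 3x² + 4x - 3
x₀ = 0.1

Newton-Raphson formula: x_{n+1} = x_n - f(x_n)/f'(x_n)

Iteration 1:
  f(0.100000) = -3.279000
  f'(0.100000) = -2.570000
  x_1 = 0.100000 - (-3.279000)/(-2.570000) = -1.175875
Iteration 2:
  f(-1.175875) = 1.667130
  f'(-1.175875) = -3.555452
  x_2 = -1.175875 - 1.667130/(-3.555452) = -0.706982
Iteration 3:
  f(-0.706982) = -0.232774
  f'(-0.706982) = -4.328457
  x_3 = -0.706982 - (-0.232774)/(-4.328457) = -0.760759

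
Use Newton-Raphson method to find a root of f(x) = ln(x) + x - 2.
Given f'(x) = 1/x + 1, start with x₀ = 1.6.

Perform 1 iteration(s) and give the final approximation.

f(x) = ln(x) + x - 2
f'(x) = 1/x + 1
x₀ = 1.6

Newton-Raphson formula: x_{n+1} = x_n - f(x_n)/f'(x_n)

Iteration 1:
  f(1.600000) = 0.070004
  f'(1.600000) = 1.625000
  x_1 = 1.600000 - 0.070004/1.625000 = 1.556921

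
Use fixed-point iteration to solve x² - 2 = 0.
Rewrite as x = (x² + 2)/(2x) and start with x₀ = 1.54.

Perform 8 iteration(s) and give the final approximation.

Equation: x² - 2 = 0
Fixed-point form: x = (x² + 2)/(2x)
x₀ = 1.54

x_1 = g(1.540000) = 1.419351
x_2 = g(1.419351) = 1.414223
x_3 = g(1.414223) = 1.414214
x_4 = g(1.414214) = 1.414214
x_5 = g(1.414214) = 1.414214
x_6 = g(1.414214) = 1.414214
x_7 = g(1.414214) = 1.414214
x_8 = g(1.414214) = 1.414214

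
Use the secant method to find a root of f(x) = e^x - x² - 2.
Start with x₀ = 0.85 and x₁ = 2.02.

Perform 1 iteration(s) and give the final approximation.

f(x) = e^x - x² - 2
x₀ = 0.85, x₁ = 2.02

Secant formula: x_{n+1} = x_n - f(x_n)(x_n - x_{n-1})/(f(x_n) - f(x_{n-1}))

Iteration 1:
  f(0.850000) = -0.382853
  f(2.020000) = 1.457925
  x_2 = 2.020000 - 1.457925×(2.020000 - 0.850000)/(1.457925 - (-0.382853))
       = 1.093342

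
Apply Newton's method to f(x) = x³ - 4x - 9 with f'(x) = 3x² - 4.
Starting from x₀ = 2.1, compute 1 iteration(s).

f(x) = x³ - 4x - 9
f'(x) = 3x² - 4
x₀ = 2.1

Newton-Raphson formula: x_{n+1} = x_n - f(x_n)/f'(x_n)

Iteration 1:
  f(2.100000) = -8.139000
  f'(2.100000) = 9.230000
  x_1 = 2.100000 - (-8.139000)/9.230000 = 2.981798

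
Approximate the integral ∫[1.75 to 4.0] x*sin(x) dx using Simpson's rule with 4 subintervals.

f(x) = x*sin(x)
a = 1.75, b = 4.0, n = 4
h = (b - a)/n = 0.562500

Simpson's rule: (h/3)[f(x₀) + 4f(x₁) + 2f(x₂) + ... + f(xₙ)]

x_0 = 1.7500, f(x_0) = 1.721975, coefficient = 1
x_1 = 2.3125, f(x_1) = 1.705050, coefficient = 4
x_2 = 2.8750, f(x_2) = 0.757407, coefficient = 2
x_3 = 3.4375, f(x_3) = -1.002402, coefficient = 4
x_4 = 4.0000, f(x_4) = -3.027210, coefficient = 1

I ≈ (0.562500/3) × 3.020170 = 0.566282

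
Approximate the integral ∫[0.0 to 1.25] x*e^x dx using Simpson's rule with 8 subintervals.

f(x) = x*e^x
a = 0.0, b = 1.25, n = 8
h = (b - a)/n = 0.156250

Simpson's rule: (h/3)[f(x₀) + 4f(x₁) + 2f(x₂) + ... + f(xₙ)]

x_0 = 0.0000, f(x_0) = 0.000000, coefficient = 1
x_1 = 0.1562, f(x_1) = 0.182675, coefficient = 4
x_2 = 0.3125, f(x_2) = 0.427137, coefficient = 2
x_3 = 0.4688, f(x_3) = 0.749060, coefficient = 4
x_4 = 0.6250, f(x_4) = 1.167654, coefficient = 2
x_5 = 0.7812, f(x_5) = 1.706407, coefficient = 4
x_6 = 0.9375, f(x_6) = 2.393990, coefficient = 2
x_7 = 1.0938, f(x_7) = 3.265334, coefficient = 4
x_8 = 1.2500, f(x_8) = 4.362929, coefficient = 1

I ≈ (0.156250/3) × 35.954395 = 1.872625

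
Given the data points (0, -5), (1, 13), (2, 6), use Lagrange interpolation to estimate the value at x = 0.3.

Lagrange interpolation formula:
P(x) = Σ yᵢ × Lᵢ(x)
where Lᵢ(x) = Π_{j≠i} (x - xⱼ)/(xᵢ - xⱼ)

L_0(0.3) = (0.3 - 1)/(0 - 1) × (0.3 - 2)/(0 - 2) = 0.595000
L_1(0.3) = (0.3 - 0)/(1 - 0) × (0.3 - 2)/(1 - 2) = 0.510000
L_2(0.3) = (0.3 - 0)/(2 - 0) × (0.3 - 1)/(2 - 1) = -0.105000

P(0.3) = (-5)×L_0(0.3) + 13×L_1(0.3) + 6×L_2(0.3)
P(0.3) = 3.025000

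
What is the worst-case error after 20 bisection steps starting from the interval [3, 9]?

Bisection error bound: |error| ≤ (b-a)/2^n
|error| ≤ (9 - 3)/2^20 = 6/2^20
|error| ≤ 0.0000057220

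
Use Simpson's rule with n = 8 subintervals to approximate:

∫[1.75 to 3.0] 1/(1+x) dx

f(x) = 1/(1+x)
a = 1.75, b = 3.0, n = 8
h = (b - a)/n = 0.156250

Simpson's rule: (h/3)[f(x₀) + 4f(x₁) + 2f(x₂) + ... + f(xₙ)]

x_0 = 1.7500, f(x_0) = 0.363636, coefficient = 1
x_1 = 1.9062, f(x_1) = 0.344086, coefficient = 4
x_2 = 2.0625, f(x_2) = 0.326531, coefficient = 2
x_3 = 2.2188, f(x_3) = 0.310680, coefficient = 4
x_4 = 2.3750, f(x_4) = 0.296296, coefficient = 2
x_5 = 2.5312, f(x_5) = 0.283186, coefficient = 4
x_6 = 2.6875, f(x_6) = 0.271186, coefficient = 2
x_7 = 2.8438, f(x_7) = 0.260163, coefficient = 4
x_8 = 3.0000, f(x_8) = 0.250000, coefficient = 1

I ≈ (0.156250/3) × 7.194119 = 0.374694
Exact value: 0.374693
Error: 0.000000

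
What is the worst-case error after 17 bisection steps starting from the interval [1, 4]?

Bisection error bound: |error| ≤ (b-a)/2^n
|error| ≤ (4 - 1)/2^17 = 3/2^17
|error| ≤ 0.0000228882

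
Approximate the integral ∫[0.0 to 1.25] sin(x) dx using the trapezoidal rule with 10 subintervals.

f(x) = sin(x)
a = 0.0, b = 1.25, n = 10
h = (b - a)/n = 0.125000

Trapezoidal rule: (h/2)[f(x₀) + 2f(x₁) + 2f(x₂) + ... + f(xₙ)]

x_0 = 0.0000, f(x_0) = 0.000000, coefficient = 1
x_1 = 0.1250, f(x_1) = 0.124675, coefficient = 2
x_2 = 0.2500, f(x_2) = 0.247404, coefficient = 2
x_3 = 0.3750, f(x_3) = 0.366273, coefficient = 2
x_4 = 0.5000, f(x_4) = 0.479426, coefficient = 2
x_5 = 0.6250, f(x_5) = 0.585097, coefficient = 2
x_6 = 0.7500, f(x_6) = 0.681639, coefficient = 2
x_7 = 0.8750, f(x_7) = 0.767544, coefficient = 2
x_8 = 1.0000, f(x_8) = 0.841471, coefficient = 2
x_9 = 1.1250, f(x_9) = 0.902268, coefficient = 2
x_10 = 1.2500, f(x_10) = 0.948985, coefficient = 1

I ≈ (0.125000/2) × 10.940574 = 0.683786
Exact value: 0.684678
Error: 0.000892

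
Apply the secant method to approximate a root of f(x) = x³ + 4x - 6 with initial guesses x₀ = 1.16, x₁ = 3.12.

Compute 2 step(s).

f(x) = x³ + 4x - 6
x₀ = 1.16, x₁ = 3.12

Secant formula: x_{n+1} = x_n - f(x_n)(x_n - x_{n-1})/(f(x_n) - f(x_{n-1}))

Iteration 1:
  f(1.160000) = 0.200896
  f(3.120000) = 36.851328
  x_2 = 3.120000 - 36.851328×(3.120000 - 1.160000)/(36.851328 - 0.200896)
       = 1.149256
Iteration 2:
  f(3.120000) = 36.851328
  f(1.149256) = 0.114953
  x_3 = 1.149256 - 0.114953×(1.149256 - 3.120000)/(0.114953 - 36.851328)
       = 1.143090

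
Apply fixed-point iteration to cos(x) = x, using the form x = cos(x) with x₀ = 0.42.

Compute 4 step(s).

Equation: cos(x) = x
Fixed-point form: x = cos(x)
x₀ = 0.42

x_1 = g(0.420000) = 0.913089
x_2 = g(0.913089) = 0.611304
x_3 = g(0.611304) = 0.818900
x_4 = g(0.818900) = 0.683025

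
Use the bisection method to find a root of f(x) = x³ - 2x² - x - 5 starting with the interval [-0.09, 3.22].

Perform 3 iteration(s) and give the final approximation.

f(x) = x³ - 2x² - x - 5
Initial interval: [-0.09, 3.22]

Iteration 1:
  c_1 = (-0.090000 + 3.220000)/2 = 1.565000
  f(c_1) = f(1.565000) = -7.630413
  f(a) × f(c) ≥ 0, new interval: [1.565000, 3.220000]
Iteration 2:
  c_2 = (1.565000 + 3.220000)/2 = 2.392500
  f(c_2) = f(2.392500) = -5.145808
  f(a) × f(c) ≥ 0, new interval: [2.392500, 3.220000]
Iteration 3:
  c_3 = (2.392500 + 3.220000)/2 = 2.806250
  f(c_3) = f(2.806250) = -1.457000
  f(a) × f(c) ≥ 0, new interval: [2.806250, 3.220000]

After 3 iteration(s), the approximation is c_3 = 2.806250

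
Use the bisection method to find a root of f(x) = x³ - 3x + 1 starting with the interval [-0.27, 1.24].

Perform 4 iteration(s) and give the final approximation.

f(x) = x³ - 3x + 1
Initial interval: [-0.27, 1.24]

Iteration 1:
  c_1 = (-0.270000 + 1.240000)/2 = 0.485000
  f(c_1) = f(0.485000) = -0.340916
  f(a) × f(c) < 0, new interval: [-0.270000, 0.485000]
Iteration 2:
  c_2 = (-0.270000 + 0.485000)/2 = 0.107500
  f(c_2) = f(0.107500) = 0.678742
  f(a) × f(c) ≥ 0, new interval: [0.107500, 0.485000]
Iteration 3:
  c_3 = (0.107500 + 0.485000)/2 = 0.296250
  f(c_3) = f(0.296250) = 0.137250
  f(a) × f(c) ≥ 0, new interval: [0.296250, 0.485000]
Iteration 4:
  c_4 = (0.296250 + 0.485000)/2 = 0.390625
  f(c_4) = f(0.390625) = -0.112270
  f(a) × f(c) < 0, new interval: [0.296250, 0.390625]

After 4 iteration(s), the approximation is c_4 = 0.390625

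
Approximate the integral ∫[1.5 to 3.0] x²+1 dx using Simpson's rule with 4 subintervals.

f(x) = x²+1
a = 1.5, b = 3.0, n = 4
h = (b - a)/n = 0.375000

Simpson's rule: (h/3)[f(x₀) + 4f(x₁) + 2f(x₂) + ... + f(xₙ)]

x_0 = 1.5000, f(x_0) = 3.250000, coefficient = 1
x_1 = 1.8750, f(x_1) = 4.515625, coefficient = 4
x_2 = 2.2500, f(x_2) = 6.062500, coefficient = 2
x_3 = 2.6250, f(x_3) = 7.890625, coefficient = 4
x_4 = 3.0000, f(x_4) = 10.000000, coefficient = 1

I ≈ (0.375000/3) × 75.000000 = 9.375000
Exact value: 9.375000
Error: 0.000000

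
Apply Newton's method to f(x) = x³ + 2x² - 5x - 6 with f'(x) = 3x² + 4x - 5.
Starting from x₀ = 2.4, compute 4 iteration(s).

f(x) = x³ + 2x² - 5x - 6
f'(x) = 3x² + 4x - 5
x₀ = 2.4

Newton-Raphson formula: x_{n+1} = x_n - f(x_n)/f'(x_n)

Iteration 1:
  f(2.400000) = 7.344000
  f'(2.400000) = 21.880000
  x_1 = 2.400000 - 7.344000/21.880000 = 2.064351
Iteration 2:
  f(2.064351) = 0.998660
  f'(2.064351) = 16.042039
  x_2 = 2.064351 - 0.998660/16.042039 = 2.002098
Iteration 3:
  f(2.002098) = 0.031510
  f'(2.002098) = 15.033586
  x_3 = 2.002098 - 0.031510/15.033586 = 2.000002
Iteration 4:
  f(2.000002) = 0.000035
  f'(2.000002) = 15.000038
  x_4 = 2.000002 - 0.000035/15.000038 = 2.000000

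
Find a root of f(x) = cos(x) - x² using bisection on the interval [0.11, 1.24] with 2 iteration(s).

f(x) = cos(x) - x²
Initial interval: [0.11, 1.24]

Iteration 1:
  c_1 = (0.110000 + 1.240000)/2 = 0.675000
  f(c_1) = f(0.675000) = 0.325082
  f(a) × f(c) ≥ 0, new interval: [0.675000, 1.240000]
Iteration 2:
  c_2 = (0.675000 + 1.240000)/2 = 0.957500
  f(c_2) = f(0.957500) = -0.341240
  f(a) × f(c) < 0, new interval: [0.675000, 0.957500]

After 2 iteration(s), the approximation is c_2 = 0.957500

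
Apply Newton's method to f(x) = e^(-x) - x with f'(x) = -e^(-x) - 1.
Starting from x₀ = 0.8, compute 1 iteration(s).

f(x) = e^(-x) - x
f'(x) = -e^(-x) - 1
x₀ = 0.8

Newton-Raphson formula: x_{n+1} = x_n - f(x_n)/f'(x_n)

Iteration 1:
  f(0.800000) = -0.350671
  f'(0.800000) = -1.449329
  x_1 = 0.800000 - (-0.350671)/(-1.449329) = 0.558046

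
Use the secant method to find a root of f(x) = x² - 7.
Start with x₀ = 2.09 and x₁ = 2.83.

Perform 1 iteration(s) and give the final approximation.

f(x) = x² - 7
x₀ = 2.09, x₁ = 2.83

Secant formula: x_{n+1} = x_n - f(x_n)(x_n - x_{n-1})/(f(x_n) - f(x_{n-1}))

Iteration 1:
  f(2.090000) = -2.631900
  f(2.830000) = 1.008900
  x_2 = 2.830000 - 1.008900×(2.830000 - 2.090000)/(1.008900 - (-2.631900))
       = 2.624939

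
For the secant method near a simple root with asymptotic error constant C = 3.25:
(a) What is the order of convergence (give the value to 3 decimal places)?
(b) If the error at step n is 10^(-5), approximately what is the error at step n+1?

(a) Secant method has superlinear convergence with order φ = (1+√5)/2 ≈ 1.618.
    This means |e_{n+1}| ≈ C|e_n|^1.618.

(b) With |e_n| = 10^(-5) and C = 3.25:
    |e_{n+1}| ≈ 3.25 × (10^(-5))^1.618 = 3.25 × 10^(-8.09)

(a) ≈ 1.618 (golden ratio); (b) |e_{n+1}| ≈ 2.641e-08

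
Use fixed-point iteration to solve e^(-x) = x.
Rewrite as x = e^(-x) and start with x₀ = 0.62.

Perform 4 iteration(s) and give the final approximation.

Equation: e^(-x) = x
Fixed-point form: x = e^(-x)
x₀ = 0.62

x_1 = g(0.620000) = 0.537944
x_2 = g(0.537944) = 0.583947
x_3 = g(0.583947) = 0.557693
x_4 = g(0.557693) = 0.572529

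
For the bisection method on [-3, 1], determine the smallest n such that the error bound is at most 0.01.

We need (b-a)/2^n ≤ 0.01
(1 - (-3))/2^n ≤ 0.01
4/2^n ≤ 0.01
2^n ≥ 400
n ≥ log₂(400) = 8.64
n ≥ 9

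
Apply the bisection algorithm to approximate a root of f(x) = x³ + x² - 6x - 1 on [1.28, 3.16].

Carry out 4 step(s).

f(x) = x³ + x² - 6x - 1
Initial interval: [1.28, 3.16]

Iteration 1:
  c_1 = (1.280000 + 3.160000)/2 = 2.220000
  f(c_1) = f(2.220000) = 1.549448
  f(a) × f(c) < 0, new interval: [1.280000, 2.220000]
Iteration 2:
  c_2 = (1.280000 + 2.220000)/2 = 1.750000
  f(c_2) = f(1.750000) = -3.078125
  f(a) × f(c) ≥ 0, new interval: [1.750000, 2.220000]
Iteration 3:
  c_3 = (1.750000 + 2.220000)/2 = 1.985000
  f(c_3) = f(1.985000) = -1.148428
  f(a) × f(c) ≥ 0, new interval: [1.985000, 2.220000]
Iteration 4:
  c_4 = (1.985000 + 2.220000)/2 = 2.102500
  f(c_4) = f(2.102500) = 0.099621
  f(a) × f(c) < 0, new interval: [1.985000, 2.102500]

After 4 iteration(s), the approximation is c_4 = 2.102500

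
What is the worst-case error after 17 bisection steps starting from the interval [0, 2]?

Bisection error bound: |error| ≤ (b-a)/2^n
|error| ≤ (2 - 0)/2^17 = 2/2^17
|error| ≤ 0.0000152588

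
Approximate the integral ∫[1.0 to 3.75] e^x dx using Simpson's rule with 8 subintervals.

f(x) = e^x
a = 1.0, b = 3.75, n = 8
h = (b - a)/n = 0.343750

Simpson's rule: (h/3)[f(x₀) + 4f(x₁) + 2f(x₂) + ... + f(xₙ)]

x_0 = 1.0000, f(x_0) = 2.718282, coefficient = 1
x_1 = 1.3438, f(x_1) = 3.833392, coefficient = 4
x_2 = 1.6875, f(x_2) = 5.405949, coefficient = 2
x_3 = 2.0312, f(x_3) = 7.623610, coefficient = 4
x_4 = 2.3750, f(x_4) = 10.751013, coefficient = 2
x_5 = 2.7188, f(x_5) = 15.161359, coefficient = 4
x_6 = 3.0625, f(x_6) = 21.380943, coefficient = 2
x_7 = 3.4062, f(x_7) = 30.151962, coefficient = 4
x_8 = 3.7500, f(x_8) = 42.521082, coefficient = 1

I ≈ (0.343750/3) × 347.396464 = 39.805845
Exact value: 39.802800
Error: 0.003045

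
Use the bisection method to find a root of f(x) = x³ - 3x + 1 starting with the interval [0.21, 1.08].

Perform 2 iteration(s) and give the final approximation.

f(x) = x³ - 3x + 1
Initial interval: [0.21, 1.08]

Iteration 1:
  c_1 = (0.210000 + 1.080000)/2 = 0.645000
  f(c_1) = f(0.645000) = -0.666664
  f(a) × f(c) < 0, new interval: [0.210000, 0.645000]
Iteration 2:
  c_2 = (0.210000 + 0.645000)/2 = 0.427500
  f(c_2) = f(0.427500) = -0.204372
  f(a) × f(c) < 0, new interval: [0.210000, 0.427500]

After 2 iteration(s), the approximation is c_2 = 0.427500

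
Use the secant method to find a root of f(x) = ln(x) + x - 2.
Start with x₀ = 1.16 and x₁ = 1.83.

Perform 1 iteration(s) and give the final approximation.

f(x) = ln(x) + x - 2
x₀ = 1.16, x₁ = 1.83

Secant formula: x_{n+1} = x_n - f(x_n)(x_n - x_{n-1})/(f(x_n) - f(x_{n-1}))

Iteration 1:
  f(1.160000) = -0.691580
  f(1.830000) = 0.434316
  x_2 = 1.830000 - 0.434316×(1.830000 - 1.160000)/(0.434316 - (-0.691580))
       = 1.571547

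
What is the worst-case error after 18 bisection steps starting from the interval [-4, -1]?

Bisection error bound: |error| ≤ (b-a)/2^n
|error| ≤ (-1 - (-4))/2^18 = 3/2^18
|error| ≤ 0.0000114441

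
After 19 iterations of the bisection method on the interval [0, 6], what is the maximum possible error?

Bisection error bound: |error| ≤ (b-a)/2^n
|error| ≤ (6 - 0)/2^19 = 6/2^19
|error| ≤ 0.0000114441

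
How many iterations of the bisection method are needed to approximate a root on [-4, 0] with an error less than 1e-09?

We need (b-a)/2^n ≤ 1e-09
(0 - (-4))/2^n ≤ 1e-09
4/2^n ≤ 1e-09
2^n ≥ 4000000000
n ≥ log₂(4000000000) = 31.90
n ≥ 32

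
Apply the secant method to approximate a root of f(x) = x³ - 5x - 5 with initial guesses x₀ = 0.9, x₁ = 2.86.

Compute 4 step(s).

f(x) = x³ - 5x - 5
x₀ = 0.9, x₁ = 2.86

Secant formula: x_{n+1} = x_n - f(x_n)(x_n - x_{n-1})/(f(x_n) - f(x_{n-1}))

Iteration 1:
  f(0.900000) = -8.771000
  f(2.860000) = 4.093656
  x_2 = 2.860000 - 4.093656×(2.860000 - 0.900000)/(4.093656 - (-8.771000))
       = 2.236309
Iteration 2:
  f(2.860000) = 4.093656
  f(2.236309) = -4.997586
  x_3 = 2.236309 - (-4.997586)×(2.236309 - 2.860000)/(-4.997586 - 4.093656)
       = 2.579161
Iteration 3:
  f(2.236309) = -4.997586
  f(2.579161) = -0.739041
  x_4 = 2.579161 - (-0.739041)×(2.579161 - 2.236309)/(-0.739041 - (-4.997586))
       = 2.638661
Iteration 4:
  f(2.579161) = -0.739041
  f(2.638661) = 0.178450
  x_5 = 2.638661 - 0.178450×(2.638661 - 2.579161)/(0.178450 - (-0.739041))
       = 2.627088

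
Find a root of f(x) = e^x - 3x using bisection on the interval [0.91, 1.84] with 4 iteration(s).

f(x) = e^x - 3x
Initial interval: [0.91, 1.84]

Iteration 1:
  c_1 = (0.910000 + 1.840000)/2 = 1.375000
  f(c_1) = f(1.375000) = -0.169923
  f(a) × f(c) ≥ 0, new interval: [1.375000, 1.840000]
Iteration 2:
  c_2 = (1.375000 + 1.840000)/2 = 1.607500
  f(c_2) = f(1.607500) = 0.167820
  f(a) × f(c) < 0, new interval: [1.375000, 1.607500]
Iteration 3:
  c_3 = (1.375000 + 1.607500)/2 = 1.491250
  f(c_3) = f(1.491250) = -0.031105
  f(a) × f(c) ≥ 0, new interval: [1.491250, 1.607500]
Iteration 4:
  c_4 = (1.491250 + 1.607500)/2 = 1.549375
  f(c_4) = f(1.549375) = 0.060401
  f(a) × f(c) < 0, new interval: [1.491250, 1.549375]

After 4 iteration(s), the approximation is c_4 = 1.549375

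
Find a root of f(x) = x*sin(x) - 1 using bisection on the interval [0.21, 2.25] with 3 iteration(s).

f(x) = x*sin(x) - 1
Initial interval: [0.21, 2.25]

Iteration 1:
  c_1 = (0.210000 + 2.250000)/2 = 1.230000
  f(c_1) = f(1.230000) = 0.159261
  f(a) × f(c) < 0, new interval: [0.210000, 1.230000]
Iteration 2:
  c_2 = (0.210000 + 1.230000)/2 = 0.720000
  f(c_2) = f(0.720000) = -0.525243
  f(a) × f(c) ≥ 0, new interval: [0.720000, 1.230000]
Iteration 3:
  c_3 = (0.720000 + 1.230000)/2 = 0.975000
  f(c_3) = f(0.975000) = -0.192991
  f(a) × f(c) ≥ 0, new interval: [0.975000, 1.230000]

After 3 iteration(s), the approximation is c_3 = 0.975000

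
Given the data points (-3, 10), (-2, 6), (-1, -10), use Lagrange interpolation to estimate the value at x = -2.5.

Lagrange interpolation formula:
P(x) = Σ yᵢ × Lᵢ(x)
where Lᵢ(x) = Π_{j≠i} (x - xⱼ)/(xᵢ - xⱼ)

L_0(-2.5) = (-2.5 - (-2))/(-3 - (-2)) × (-2.5 - (-1))/(-3 - (-1)) = 0.375000
L_1(-2.5) = (-2.5 - (-3))/(-2 - (-3)) × (-2.5 - (-1))/(-2 - (-1)) = 0.750000
L_2(-2.5) = (-2.5 - (-3))/(-1 - (-3)) × (-2.5 - (-2))/(-1 - (-2)) = -0.125000

P(-2.5) = 10×L_0(-2.5) + 6×L_1(-2.5) + (-10)×L_2(-2.5)
P(-2.5) = 9.500000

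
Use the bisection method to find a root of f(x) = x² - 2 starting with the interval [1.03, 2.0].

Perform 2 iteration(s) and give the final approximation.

f(x) = x² - 2
Initial interval: [1.03, 2.0]

Iteration 1:
  c_1 = (1.030000 + 2.000000)/2 = 1.515000
  f(c_1) = f(1.515000) = 0.295225
  f(a) × f(c) < 0, new interval: [1.030000, 1.515000]
Iteration 2:
  c_2 = (1.030000 + 1.515000)/2 = 1.272500
  f(c_2) = f(1.272500) = -0.380744
  f(a) × f(c) ≥ 0, new interval: [1.272500, 1.515000]

After 2 iteration(s), the approximation is c_2 = 1.272500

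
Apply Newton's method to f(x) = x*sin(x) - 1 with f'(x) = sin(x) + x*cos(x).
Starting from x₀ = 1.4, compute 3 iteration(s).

f(x) = x*sin(x) - 1
f'(x) = sin(x) + x*cos(x)
x₀ = 1.4

Newton-Raphson formula: x_{n+1} = x_n - f(x_n)/f'(x_n)

Iteration 1:
  f(1.400000) = 0.379630
  f'(1.400000) = 1.223404
  x_1 = 1.400000 - 0.379630/1.223404 = 1.089694
Iteration 2:
  f(1.089694) = -0.034002
  f'(1.089694) = 1.390749
  x_2 = 1.089694 - (-0.034002)/1.390749 = 1.114143
Iteration 3:
  f(1.114143) = -0.000020
  f'(1.114143) = 1.388811
  x_3 = 1.114143 - (-0.000020)/1.388811 = 1.114157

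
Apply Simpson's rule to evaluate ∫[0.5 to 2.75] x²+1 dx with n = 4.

f(x) = x²+1
a = 0.5, b = 2.75, n = 4
h = (b - a)/n = 0.562500

Simpson's rule: (h/3)[f(x₀) + 4f(x₁) + 2f(x₂) + ... + f(xₙ)]

x_0 = 0.5000, f(x_0) = 1.250000, coefficient = 1
x_1 = 1.0625, f(x_1) = 2.128906, coefficient = 4
x_2 = 1.6250, f(x_2) = 3.640625, coefficient = 2
x_3 = 2.1875, f(x_3) = 5.785156, coefficient = 4
x_4 = 2.7500, f(x_4) = 8.562500, coefficient = 1

I ≈ (0.562500/3) × 48.750000 = 9.140625
Exact value: 9.140625
Error: 0.000000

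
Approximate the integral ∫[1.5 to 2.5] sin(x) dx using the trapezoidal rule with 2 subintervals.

f(x) = sin(x)
a = 1.5, b = 2.5, n = 2
h = (b - a)/n = 0.500000

Trapezoidal rule: (h/2)[f(x₀) + 2f(x₁) + 2f(x₂) + ... + f(xₙ)]

x_0 = 1.5000, f(x_0) = 0.997495, coefficient = 1
x_1 = 2.0000, f(x_1) = 0.909297, coefficient = 2
x_2 = 2.5000, f(x_2) = 0.598472, coefficient = 1

I ≈ (0.500000/2) × 3.414562 = 0.853640
Exact value: 0.871881
Error: 0.018240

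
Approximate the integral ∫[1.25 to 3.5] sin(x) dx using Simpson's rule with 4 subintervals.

f(x) = sin(x)
a = 1.25, b = 3.5, n = 4
h = (b - a)/n = 0.562500

Simpson's rule: (h/3)[f(x₀) + 4f(x₁) + 2f(x₂) + ... + f(xₙ)]

x_0 = 1.2500, f(x_0) = 0.948985, coefficient = 1
x_1 = 1.8125, f(x_1) = 0.970932, coefficient = 4
x_2 = 2.3750, f(x_2) = 0.693685, coefficient = 2
x_3 = 2.9375, f(x_3) = 0.202679, coefficient = 4
x_4 = 3.5000, f(x_4) = -0.350783, coefficient = 1

I ≈ (0.562500/3) × 6.680013 = 1.252502
Exact value: 1.251779
Error: 0.000723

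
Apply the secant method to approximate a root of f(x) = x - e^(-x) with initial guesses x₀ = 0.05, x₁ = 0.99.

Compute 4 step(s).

f(x) = x - e^(-x)
x₀ = 0.05, x₁ = 0.99

Secant formula: x_{n+1} = x_n - f(x_n)(x_n - x_{n-1})/(f(x_n) - f(x_{n-1}))

Iteration 1:
  f(0.050000) = -0.901229
  f(0.990000) = 0.618423
  x_2 = 0.990000 - 0.618423×(0.990000 - 0.050000)/(0.618423 - (-0.901229))
       = 0.607467
Iteration 2:
  f(0.990000) = 0.618423
  f(0.607467) = 0.062737
  x_3 = 0.607467 - 0.062737×(0.607467 - 0.990000)/(0.062737 - 0.618423)
       = 0.564278
Iteration 3:
  f(0.607467) = 0.062737
  f(0.564278) = -0.004492
  x_4 = 0.564278 - (-0.004492)×(0.564278 - 0.607467)/(-0.004492 - 0.062737)
       = 0.567164
Iteration 4:
  f(0.564278) = -0.004492
  f(0.567164) = 0.000033
  x_5 = 0.567164 - 0.000033×(0.567164 - 0.564278)/(0.000033 - (-0.004492))
       = 0.567143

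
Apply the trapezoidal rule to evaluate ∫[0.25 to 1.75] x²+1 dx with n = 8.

f(x) = x²+1
a = 0.25, b = 1.75, n = 8
h = (b - a)/n = 0.187500

Trapezoidal rule: (h/2)[f(x₀) + 2f(x₁) + 2f(x₂) + ... + f(xₙ)]

x_0 = 0.2500, f(x_0) = 1.062500, coefficient = 1
x_1 = 0.4375, f(x_1) = 1.191406, coefficient = 2
x_2 = 0.6250, f(x_2) = 1.390625, coefficient = 2
x_3 = 0.8125, f(x_3) = 1.660156, coefficient = 2
x_4 = 1.0000, f(x_4) = 2.000000, coefficient = 2
x_5 = 1.1875, f(x_5) = 2.410156, coefficient = 2
x_6 = 1.3750, f(x_6) = 2.890625, coefficient = 2
x_7 = 1.5625, f(x_7) = 3.441406, coefficient = 2
x_8 = 1.7500, f(x_8) = 4.062500, coefficient = 1

I ≈ (0.187500/2) × 35.093750 = 3.290039
Exact value: 3.281250
Error: 0.008789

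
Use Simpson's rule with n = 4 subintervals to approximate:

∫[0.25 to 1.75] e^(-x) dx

f(x) = e^(-x)
a = 0.25, b = 1.75, n = 4
h = (b - a)/n = 0.375000

Simpson's rule: (h/3)[f(x₀) + 4f(x₁) + 2f(x₂) + ... + f(xₙ)]

x_0 = 0.2500, f(x_0) = 0.778801, coefficient = 1
x_1 = 0.6250, f(x_1) = 0.535261, coefficient = 4
x_2 = 1.0000, f(x_2) = 0.367879, coefficient = 2
x_3 = 1.3750, f(x_3) = 0.252840, coefficient = 4
x_4 = 1.7500, f(x_4) = 0.173774, coefficient = 1

I ≈ (0.375000/3) × 4.840738 = 0.605092
Exact value: 0.605027
Error: 0.000065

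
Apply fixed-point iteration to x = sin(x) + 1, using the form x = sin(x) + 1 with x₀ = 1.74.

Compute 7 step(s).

Equation: x = sin(x) + 1
Fixed-point form: x = sin(x) + 1
x₀ = 1.74

x_1 = g(1.740000) = 1.985719
x_2 = g(1.985719) = 1.915147
x_3 = g(1.915147) = 1.941295
x_4 = g(1.941295) = 1.932147
x_5 = g(1.932147) = 1.935420
x_6 = g(1.935420) = 1.934258
x_7 = g(1.934258) = 1.934672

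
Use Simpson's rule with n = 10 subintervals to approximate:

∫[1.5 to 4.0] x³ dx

f(x) = x³
a = 1.5, b = 4.0, n = 10
h = (b - a)/n = 0.250000

Simpson's rule: (h/3)[f(x₀) + 4f(x₁) + 2f(x₂) + ... + f(xₙ)]

x_0 = 1.5000, f(x_0) = 3.375000, coefficient = 1
x_1 = 1.7500, f(x_1) = 5.359375, coefficient = 4
x_2 = 2.0000, f(x_2) = 8.000000, coefficient = 2
x_3 = 2.2500, f(x_3) = 11.390625, coefficient = 4
x_4 = 2.5000, f(x_4) = 15.625000, coefficient = 2
x_5 = 2.7500, f(x_5) = 20.796875, coefficient = 4
x_6 = 3.0000, f(x_6) = 27.000000, coefficient = 2
x_7 = 3.2500, f(x_7) = 34.328125, coefficient = 4
x_8 = 3.5000, f(x_8) = 42.875000, coefficient = 2
x_9 = 3.7500, f(x_9) = 52.734375, coefficient = 4
x_10 = 4.0000, f(x_10) = 64.000000, coefficient = 1

I ≈ (0.250000/3) × 752.812500 = 62.734375
Exact value: 62.734375
Error: 0.000000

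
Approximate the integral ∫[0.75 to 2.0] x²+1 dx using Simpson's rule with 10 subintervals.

f(x) = x²+1
a = 0.75, b = 2.0, n = 10
h = (b - a)/n = 0.125000

Simpson's rule: (h/3)[f(x₀) + 4f(x₁) + 2f(x₂) + ... + f(xₙ)]

x_0 = 0.7500, f(x_0) = 1.562500, coefficient = 1
x_1 = 0.8750, f(x_1) = 1.765625, coefficient = 4
x_2 = 1.0000, f(x_2) = 2.000000, coefficient = 2
x_3 = 1.1250, f(x_3) = 2.265625, coefficient = 4
x_4 = 1.2500, f(x_4) = 2.562500, coefficient = 2
x_5 = 1.3750, f(x_5) = 2.890625, coefficient = 4
x_6 = 1.5000, f(x_6) = 3.250000, coefficient = 2
x_7 = 1.6250, f(x_7) = 3.640625, coefficient = 4
x_8 = 1.7500, f(x_8) = 4.062500, coefficient = 2
x_9 = 1.8750, f(x_9) = 4.515625, coefficient = 4
x_10 = 2.0000, f(x_10) = 5.000000, coefficient = 1

I ≈ (0.125000/3) × 90.625000 = 3.776042
Exact value: 3.776042
Error: 0.000000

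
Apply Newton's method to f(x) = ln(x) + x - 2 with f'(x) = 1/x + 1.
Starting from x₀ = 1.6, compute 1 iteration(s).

f(x) = ln(x) + x - 2
f'(x) = 1/x + 1
x₀ = 1.6

Newton-Raphson formula: x_{n+1} = x_n - f(x_n)/f'(x_n)

Iteration 1:
  f(1.600000) = 0.070004
  f'(1.600000) = 1.625000
  x_1 = 1.600000 - 0.070004/1.625000 = 1.556921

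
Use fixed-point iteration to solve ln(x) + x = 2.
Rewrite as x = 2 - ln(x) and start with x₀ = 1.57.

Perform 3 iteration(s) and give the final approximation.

Equation: ln(x) + x = 2
Fixed-point form: x = 2 - ln(x)
x₀ = 1.57

x_1 = g(1.570000) = 1.548924
x_2 = g(1.548924) = 1.562439
x_3 = g(1.562439) = 1.553752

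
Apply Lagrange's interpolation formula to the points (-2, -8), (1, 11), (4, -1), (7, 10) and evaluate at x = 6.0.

Lagrange interpolation formula:
P(x) = Σ yᵢ × Lᵢ(x)
where Lᵢ(x) = Π_{j≠i} (x - xⱼ)/(xᵢ - xⱼ)

L_0(6.0) = (6.0 - 1)/(-2 - 1) × (6.0 - 4)/(-2 - 4) × (6.0 - 7)/(-2 - 7) = 0.061728
L_1(6.0) = (6.0 - (-2))/(1 - (-2)) × (6.0 - 4)/(1 - 4) × (6.0 - 7)/(1 - 7) = -0.296296
L_2(6.0) = (6.0 - (-2))/(4 - (-2)) × (6.0 - 1)/(4 - 1) × (6.0 - 7)/(4 - 7) = 0.740741
L_3(6.0) = (6.0 - (-2))/(7 - (-2)) × (6.0 - 1)/(7 - 1) × (6.0 - 4)/(7 - 4) = 0.493827

P(6.0) = (-8)×L_0(6.0) + 11×L_1(6.0) + (-1)×L_2(6.0) + 10×L_3(6.0)
P(6.0) = 0.444444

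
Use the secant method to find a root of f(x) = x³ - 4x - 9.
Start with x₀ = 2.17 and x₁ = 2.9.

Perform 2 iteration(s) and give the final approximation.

f(x) = x³ - 4x - 9
x₀ = 2.17, x₁ = 2.9

Secant formula: x_{n+1} = x_n - f(x_n)(x_n - x_{n-1})/(f(x_n) - f(x_{n-1}))

Iteration 1:
  f(2.170000) = -7.461687
  f(2.900000) = 3.789000
  x_2 = 2.900000 - 3.789000×(2.900000 - 2.170000)/(3.789000 - (-7.461687))
       = 2.654151
Iteration 2:
  f(2.900000) = 3.789000
  f(2.654151) = -0.919391
  x_3 = 2.654151 - (-0.919391)×(2.654151 - 2.900000)/(-0.919391 - 3.789000)
       = 2.702157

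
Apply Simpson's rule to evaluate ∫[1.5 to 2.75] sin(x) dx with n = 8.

f(x) = sin(x)
a = 1.5, b = 2.75, n = 8
h = (b - a)/n = 0.156250

Simpson's rule: (h/3)[f(x₀) + 4f(x₁) + 2f(x₂) + ... + f(xₙ)]

x_0 = 1.5000, f(x_0) = 0.997495, coefficient = 1
x_1 = 1.6562, f(x_1) = 0.996351, coefficient = 4
x_2 = 1.8125, f(x_2) = 0.970932, coefficient = 2
x_3 = 1.9688, f(x_3) = 0.921856, coefficient = 4
x_4 = 2.1250, f(x_4) = 0.850320, coefficient = 2
x_5 = 2.2812, f(x_5) = 0.758066, coefficient = 4
x_6 = 2.4375, f(x_6) = 0.647343, coefficient = 2
x_7 = 2.5938, f(x_7) = 0.520847, coefficient = 4
x_8 = 2.7500, f(x_8) = 0.381661, coefficient = 1

I ≈ (0.156250/3) × 19.104823 = 0.995043
Exact value: 0.995040
Error: 0.000003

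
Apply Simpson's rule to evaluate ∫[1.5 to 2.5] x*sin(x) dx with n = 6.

f(x) = x*sin(x)
a = 1.5, b = 2.5, n = 6
h = (b - a)/n = 0.166667

Simpson's rule: (h/3)[f(x₀) + 4f(x₁) + 2f(x₂) + ... + f(xₙ)]

x_0 = 1.5000, f(x_0) = 1.496242, coefficient = 1
x_1 = 1.6667, f(x_1) = 1.659013, coefficient = 4
x_2 = 1.8333, f(x_2) = 1.770514, coefficient = 2
x_3 = 2.0000, f(x_3) = 1.818595, coefficient = 4
x_4 = 2.1667, f(x_4) = 1.793264, coefficient = 2
x_5 = 2.3333, f(x_5) = 1.687200, coefficient = 4
x_6 = 2.5000, f(x_6) = 1.496180, coefficient = 1

I ≈ (0.166667/3) × 30.779212 = 1.709956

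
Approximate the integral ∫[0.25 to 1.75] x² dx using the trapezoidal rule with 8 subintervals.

f(x) = x²
a = 0.25, b = 1.75, n = 8
h = (b - a)/n = 0.187500

Trapezoidal rule: (h/2)[f(x₀) + 2f(x₁) + 2f(x₂) + ... + f(xₙ)]

x_0 = 0.2500, f(x_0) = 0.062500, coefficient = 1
x_1 = 0.4375, f(x_1) = 0.191406, coefficient = 2
x_2 = 0.6250, f(x_2) = 0.390625, coefficient = 2
x_3 = 0.8125, f(x_3) = 0.660156, coefficient = 2
x_4 = 1.0000, f(x_4) = 1.000000, coefficient = 2
x_5 = 1.1875, f(x_5) = 1.410156, coefficient = 2
x_6 = 1.3750, f(x_6) = 1.890625, coefficient = 2
x_7 = 1.5625, f(x_7) = 2.441406, coefficient = 2
x_8 = 1.7500, f(x_8) = 3.062500, coefficient = 1

I ≈ (0.187500/2) × 19.093750 = 1.790039
Exact value: 1.781250
Error: 0.008789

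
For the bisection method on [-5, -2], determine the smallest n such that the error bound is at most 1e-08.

We need (b-a)/2^n ≤ 1e-08
(-2 - (-5))/2^n ≤ 1e-08
3/2^n ≤ 1e-08
2^n ≥ 300000000
n ≥ log₂(300000000) = 28.16
n ≥ 29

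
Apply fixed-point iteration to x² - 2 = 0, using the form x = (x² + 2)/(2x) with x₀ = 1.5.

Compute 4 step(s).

Equation: x² - 2 = 0
Fixed-point form: x = (x² + 2)/(2x)
x₀ = 1.5

x_1 = g(1.500000) = 1.416667
x_2 = g(1.416667) = 1.414216
x_3 = g(1.414216) = 1.414214
x_4 = g(1.414214) = 1.414214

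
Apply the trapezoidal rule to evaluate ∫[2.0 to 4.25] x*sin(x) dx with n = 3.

f(x) = x*sin(x)
a = 2.0, b = 4.25, n = 3
h = (b - a)/n = 0.750000

Trapezoidal rule: (h/2)[f(x₀) + 2f(x₁) + 2f(x₂) + ... + f(xₙ)]

x_0 = 2.0000, f(x_0) = 1.818595, coefficient = 1
x_1 = 2.7500, f(x_1) = 1.049568, coefficient = 2
x_2 = 3.5000, f(x_2) = -1.227741, coefficient = 2
x_3 = 4.2500, f(x_3) = -3.803705, coefficient = 1

I ≈ (0.750000/2) × -2.341457 = -0.878046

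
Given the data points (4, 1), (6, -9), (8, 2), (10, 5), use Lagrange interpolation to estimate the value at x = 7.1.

Lagrange interpolation formula:
P(x) = Σ yᵢ × Lᵢ(x)
where Lᵢ(x) = Π_{j≠i} (x - xⱼ)/(xᵢ - xⱼ)

L_0(7.1) = (7.1 - 6)/(4 - 6) × (7.1 - 8)/(4 - 8) × (7.1 - 10)/(4 - 10) = -0.059813
L_1(7.1) = (7.1 - 4)/(6 - 4) × (7.1 - 8)/(6 - 8) × (7.1 - 10)/(6 - 10) = 0.505688
L_2(7.1) = (7.1 - 4)/(8 - 4) × (7.1 - 6)/(8 - 6) × (7.1 - 10)/(8 - 10) = 0.618062
L_3(7.1) = (7.1 - 4)/(10 - 4) × (7.1 - 6)/(10 - 6) × (7.1 - 8)/(10 - 8) = -0.063938

P(7.1) = 1×L_0(7.1) + (-9)×L_1(7.1) + 2×L_2(7.1) + 5×L_3(7.1)
P(7.1) = -3.694563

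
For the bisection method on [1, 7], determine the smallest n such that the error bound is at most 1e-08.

We need (b-a)/2^n ≤ 1e-08
(7 - 1)/2^n ≤ 1e-08
6/2^n ≤ 1e-08
2^n ≥ 600000000
n ≥ log₂(600000000) = 29.16
n ≥ 30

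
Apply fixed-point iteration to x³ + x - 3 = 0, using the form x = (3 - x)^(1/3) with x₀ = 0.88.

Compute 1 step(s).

Equation: x³ + x - 3 = 0
Fixed-point form: x = (3 - x)^(1/3)
x₀ = 0.88

x_1 = g(0.880000) = 1.284632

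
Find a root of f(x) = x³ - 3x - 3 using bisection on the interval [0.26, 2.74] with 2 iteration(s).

f(x) = x³ - 3x - 3
Initial interval: [0.26, 2.74]

Iteration 1:
  c_1 = (0.260000 + 2.740000)/2 = 1.500000
  f(c_1) = f(1.500000) = -4.125000
  f(a) × f(c) ≥ 0, new interval: [1.500000, 2.740000]
Iteration 2:
  c_2 = (1.500000 + 2.740000)/2 = 2.120000
  f(c_2) = f(2.120000) = 0.168128
  f(a) × f(c) < 0, new interval: [1.500000, 2.120000]

After 2 iteration(s), the approximation is c_2 = 2.120000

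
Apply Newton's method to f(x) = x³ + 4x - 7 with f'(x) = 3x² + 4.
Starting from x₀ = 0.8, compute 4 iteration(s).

f(x) = x³ + 4x - 7
f'(x) = 3x² + 4
x₀ = 0.8

Newton-Raphson formula: x_{n+1} = x_n - f(x_n)/f'(x_n)

Iteration 1:
  f(0.800000) = -3.288000
  f'(0.800000) = 5.920000
  x_1 = 0.800000 - (-3.288000)/5.920000 = 1.355405
Iteration 2:
  f(1.355405) = 0.911669
  f'(1.355405) = 9.511371
  x_2 = 1.355405 - 0.911669/9.511371 = 1.259555
Iteration 3:
  f(1.259555) = 0.036477
  f'(1.259555) = 8.759436
  x_3 = 1.259555 - 0.036477/8.759436 = 1.255391
Iteration 4:
  f(1.255391) = 0.000065
  f'(1.255391) = 8.728017
  x_4 = 1.255391 - 0.000065/8.728017 = 1.255383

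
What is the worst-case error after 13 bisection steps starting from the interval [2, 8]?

Bisection error bound: |error| ≤ (b-a)/2^n
|error| ≤ (8 - 2)/2^13 = 6/2^13
|error| ≤ 0.0007324219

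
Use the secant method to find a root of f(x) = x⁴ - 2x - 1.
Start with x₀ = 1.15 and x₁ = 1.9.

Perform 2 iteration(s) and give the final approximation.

f(x) = x⁴ - 2x - 1
x₀ = 1.15, x₁ = 1.9

Secant formula: x_{n+1} = x_n - f(x_n)(x_n - x_{n-1})/(f(x_n) - f(x_{n-1}))

Iteration 1:
  f(1.150000) = -1.550994
  f(1.900000) = 8.232100
  x_2 = 1.900000 - 8.232100×(1.900000 - 1.150000)/(8.232100 - (-1.550994))
       = 1.268904
Iteration 2:
  f(1.900000) = 8.232100
  f(1.268904) = -0.945332
  x_3 = 1.268904 - (-0.945332)×(1.268904 - 1.900000)/(-0.945332 - 8.232100)
       = 1.333910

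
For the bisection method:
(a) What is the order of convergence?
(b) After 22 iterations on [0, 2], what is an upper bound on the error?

(a) Bisection has linear (order 1) convergence; the error is halved each step.

(b) Error bound = (b-a)/2^n = (2 - 0)/2^{22}
    = 2/2^{22}

(a) 1 (linear); (b) error ≤ 4.77e-07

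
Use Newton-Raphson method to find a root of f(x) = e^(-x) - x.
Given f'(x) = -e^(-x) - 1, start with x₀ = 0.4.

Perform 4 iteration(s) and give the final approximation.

f(x) = e^(-x) - x
f'(x) = -e^(-x) - 1
x₀ = 0.4

Newton-Raphson formula: x_{n+1} = x_n - f(x_n)/f'(x_n)

Iteration 1:
  f(0.400000) = 0.270320
  f'(0.400000) = -1.670320
  x_1 = 0.400000 - 0.270320/(-1.670320) = 0.561837
Iteration 2:
  f(0.561837) = 0.008323
  f'(0.561837) = -1.570161
  x_2 = 0.561837 - 0.008323/(-1.570161) = 0.567138
Iteration 3:
  f(0.567138) = 0.000008
  f'(0.567138) = -1.567146
  x_3 = 0.567138 - 0.000008/(-1.567146) = 0.567143
Iteration 4:
  f(0.567143) = 0.000000
  f'(0.567143) = -1.567143
  x_4 = 0.567143 - 0.000000/(-1.567143) = 0.567143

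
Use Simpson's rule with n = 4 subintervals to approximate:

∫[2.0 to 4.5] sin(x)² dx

f(x) = sin(x)²
a = 2.0, b = 4.5, n = 4
h = (b - a)/n = 0.625000

Simpson's rule: (h/3)[f(x₀) + 4f(x₁) + 2f(x₂) + ... + f(xₙ)]

x_0 = 2.0000, f(x_0) = 0.826822, coefficient = 1
x_1 = 2.6250, f(x_1) = 0.243957, coefficient = 4
x_2 = 3.2500, f(x_2) = 0.011706, coefficient = 2
x_3 = 3.8750, f(x_3) = 0.448103, coefficient = 4
x_4 = 4.5000, f(x_4) = 0.955565, coefficient = 1

I ≈ (0.625000/3) × 4.574040 = 0.952925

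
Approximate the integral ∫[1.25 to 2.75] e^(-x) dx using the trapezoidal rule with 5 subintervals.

f(x) = e^(-x)
a = 1.25, b = 2.75, n = 5
h = (b - a)/n = 0.300000

Trapezoidal rule: (h/2)[f(x₀) + 2f(x₁) + 2f(x₂) + ... + f(xₙ)]

x_0 = 1.2500, f(x_0) = 0.286505, coefficient = 1
x_1 = 1.5500, f(x_1) = 0.212248, coefficient = 2
x_2 = 1.8500, f(x_2) = 0.157237, coefficient = 2
x_3 = 2.1500, f(x_3) = 0.116484, coefficient = 2
x_4 = 2.4500, f(x_4) = 0.086294, coefficient = 2
x_5 = 2.7500, f(x_5) = 0.063928, coefficient = 1

I ≈ (0.300000/2) × 1.494958 = 0.224244
Exact value: 0.222577
Error: 0.001667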